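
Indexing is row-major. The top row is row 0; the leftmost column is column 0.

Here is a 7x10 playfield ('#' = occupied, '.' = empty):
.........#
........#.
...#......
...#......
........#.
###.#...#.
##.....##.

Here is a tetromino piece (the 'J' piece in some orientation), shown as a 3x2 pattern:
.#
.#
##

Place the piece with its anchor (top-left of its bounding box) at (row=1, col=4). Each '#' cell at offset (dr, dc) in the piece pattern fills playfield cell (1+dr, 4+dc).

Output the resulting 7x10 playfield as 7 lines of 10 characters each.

Fill (1+0,4+1) = (1,5)
Fill (1+1,4+1) = (2,5)
Fill (1+2,4+0) = (3,4)
Fill (1+2,4+1) = (3,5)

Answer: .........#
.....#..#.
...#.#....
...###....
........#.
###.#...#.
##.....##.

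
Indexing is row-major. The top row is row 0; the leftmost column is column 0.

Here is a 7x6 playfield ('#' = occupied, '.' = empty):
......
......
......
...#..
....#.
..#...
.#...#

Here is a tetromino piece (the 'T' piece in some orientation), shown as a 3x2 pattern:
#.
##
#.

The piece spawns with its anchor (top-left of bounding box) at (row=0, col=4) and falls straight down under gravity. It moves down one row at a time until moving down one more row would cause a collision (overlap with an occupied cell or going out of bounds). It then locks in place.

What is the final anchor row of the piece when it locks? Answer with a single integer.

Answer: 1

Derivation:
Spawn at (row=0, col=4). Try each row:
  row 0: fits
  row 1: fits
  row 2: blocked -> lock at row 1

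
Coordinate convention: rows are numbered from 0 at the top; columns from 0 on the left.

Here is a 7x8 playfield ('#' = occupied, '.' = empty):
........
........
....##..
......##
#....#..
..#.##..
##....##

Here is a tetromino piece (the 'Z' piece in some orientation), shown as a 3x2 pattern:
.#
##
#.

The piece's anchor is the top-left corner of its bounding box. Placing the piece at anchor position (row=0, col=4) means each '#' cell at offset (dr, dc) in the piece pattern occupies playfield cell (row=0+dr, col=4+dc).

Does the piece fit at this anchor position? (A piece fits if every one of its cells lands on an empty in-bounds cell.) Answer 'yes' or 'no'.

Answer: no

Derivation:
Check each piece cell at anchor (0, 4):
  offset (0,1) -> (0,5): empty -> OK
  offset (1,0) -> (1,4): empty -> OK
  offset (1,1) -> (1,5): empty -> OK
  offset (2,0) -> (2,4): occupied ('#') -> FAIL
All cells valid: no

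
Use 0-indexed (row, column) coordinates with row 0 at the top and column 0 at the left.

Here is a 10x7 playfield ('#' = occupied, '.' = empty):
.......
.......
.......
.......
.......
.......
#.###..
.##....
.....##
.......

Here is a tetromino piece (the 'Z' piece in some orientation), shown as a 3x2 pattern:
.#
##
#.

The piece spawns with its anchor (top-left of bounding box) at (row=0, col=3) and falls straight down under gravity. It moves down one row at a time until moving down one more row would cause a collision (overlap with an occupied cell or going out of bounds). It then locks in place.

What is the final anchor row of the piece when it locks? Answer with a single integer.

Spawn at (row=0, col=3). Try each row:
  row 0: fits
  row 1: fits
  row 2: fits
  row 3: fits
  row 4: blocked -> lock at row 3

Answer: 3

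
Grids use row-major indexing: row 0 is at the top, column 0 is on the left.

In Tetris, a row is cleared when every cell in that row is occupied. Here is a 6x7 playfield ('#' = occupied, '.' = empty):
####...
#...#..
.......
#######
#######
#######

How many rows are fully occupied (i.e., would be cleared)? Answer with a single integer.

Check each row:
  row 0: 3 empty cells -> not full
  row 1: 5 empty cells -> not full
  row 2: 7 empty cells -> not full
  row 3: 0 empty cells -> FULL (clear)
  row 4: 0 empty cells -> FULL (clear)
  row 5: 0 empty cells -> FULL (clear)
Total rows cleared: 3

Answer: 3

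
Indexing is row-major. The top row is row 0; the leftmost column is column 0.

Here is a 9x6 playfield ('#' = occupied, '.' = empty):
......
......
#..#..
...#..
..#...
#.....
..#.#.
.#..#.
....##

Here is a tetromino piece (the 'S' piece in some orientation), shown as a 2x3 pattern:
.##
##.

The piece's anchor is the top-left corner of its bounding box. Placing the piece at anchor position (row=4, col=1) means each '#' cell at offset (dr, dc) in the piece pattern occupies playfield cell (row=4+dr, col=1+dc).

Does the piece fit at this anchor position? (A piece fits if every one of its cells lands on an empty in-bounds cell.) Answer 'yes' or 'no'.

Answer: no

Derivation:
Check each piece cell at anchor (4, 1):
  offset (0,1) -> (4,2): occupied ('#') -> FAIL
  offset (0,2) -> (4,3): empty -> OK
  offset (1,0) -> (5,1): empty -> OK
  offset (1,1) -> (5,2): empty -> OK
All cells valid: no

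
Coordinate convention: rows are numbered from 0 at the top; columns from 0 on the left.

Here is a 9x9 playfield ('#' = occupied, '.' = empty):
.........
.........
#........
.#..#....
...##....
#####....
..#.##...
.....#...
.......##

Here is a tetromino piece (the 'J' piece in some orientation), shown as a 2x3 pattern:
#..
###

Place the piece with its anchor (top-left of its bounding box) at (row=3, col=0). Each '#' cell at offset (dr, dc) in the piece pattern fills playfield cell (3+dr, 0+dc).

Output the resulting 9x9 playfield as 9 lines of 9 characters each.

Fill (3+0,0+0) = (3,0)
Fill (3+1,0+0) = (4,0)
Fill (3+1,0+1) = (4,1)
Fill (3+1,0+2) = (4,2)

Answer: .........
.........
#........
##..#....
#####....
#####....
..#.##...
.....#...
.......##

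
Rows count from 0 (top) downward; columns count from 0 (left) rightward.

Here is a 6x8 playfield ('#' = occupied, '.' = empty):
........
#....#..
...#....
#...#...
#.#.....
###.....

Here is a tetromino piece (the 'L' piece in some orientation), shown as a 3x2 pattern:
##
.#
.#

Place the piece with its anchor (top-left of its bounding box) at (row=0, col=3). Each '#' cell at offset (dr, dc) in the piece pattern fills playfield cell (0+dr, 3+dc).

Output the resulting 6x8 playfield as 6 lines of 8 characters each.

Fill (0+0,3+0) = (0,3)
Fill (0+0,3+1) = (0,4)
Fill (0+1,3+1) = (1,4)
Fill (0+2,3+1) = (2,4)

Answer: ...##...
#...##..
...##...
#...#...
#.#.....
###.....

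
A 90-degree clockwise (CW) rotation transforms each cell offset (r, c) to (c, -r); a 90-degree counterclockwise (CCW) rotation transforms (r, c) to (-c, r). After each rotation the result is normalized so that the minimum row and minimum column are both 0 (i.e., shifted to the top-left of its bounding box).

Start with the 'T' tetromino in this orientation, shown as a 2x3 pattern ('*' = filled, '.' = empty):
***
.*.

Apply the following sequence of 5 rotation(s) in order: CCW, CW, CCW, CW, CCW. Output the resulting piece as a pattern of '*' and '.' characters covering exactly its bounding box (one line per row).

Start:
***
.*.
After rotation 1 (CCW):
*.
**
*.
After rotation 2 (CW):
***
.*.
After rotation 3 (CCW):
*.
**
*.
After rotation 4 (CW):
***
.*.
After rotation 5 (CCW):
*.
**
*.

Answer: *.
**
*.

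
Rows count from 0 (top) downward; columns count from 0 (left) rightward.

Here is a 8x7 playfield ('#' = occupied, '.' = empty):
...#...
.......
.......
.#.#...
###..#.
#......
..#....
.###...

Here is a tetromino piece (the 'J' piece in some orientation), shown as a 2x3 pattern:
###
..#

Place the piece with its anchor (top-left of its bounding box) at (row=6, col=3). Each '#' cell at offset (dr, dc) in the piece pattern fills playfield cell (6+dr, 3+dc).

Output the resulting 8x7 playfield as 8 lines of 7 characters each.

Fill (6+0,3+0) = (6,3)
Fill (6+0,3+1) = (6,4)
Fill (6+0,3+2) = (6,5)
Fill (6+1,3+2) = (7,5)

Answer: ...#...
.......
.......
.#.#...
###..#.
#......
..####.
.###.#.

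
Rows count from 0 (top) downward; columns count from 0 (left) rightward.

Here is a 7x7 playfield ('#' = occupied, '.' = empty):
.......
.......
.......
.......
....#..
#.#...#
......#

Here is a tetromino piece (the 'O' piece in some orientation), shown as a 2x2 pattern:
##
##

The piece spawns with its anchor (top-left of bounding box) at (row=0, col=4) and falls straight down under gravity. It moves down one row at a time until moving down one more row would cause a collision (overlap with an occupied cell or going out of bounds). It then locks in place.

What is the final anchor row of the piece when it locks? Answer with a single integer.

Spawn at (row=0, col=4). Try each row:
  row 0: fits
  row 1: fits
  row 2: fits
  row 3: blocked -> lock at row 2

Answer: 2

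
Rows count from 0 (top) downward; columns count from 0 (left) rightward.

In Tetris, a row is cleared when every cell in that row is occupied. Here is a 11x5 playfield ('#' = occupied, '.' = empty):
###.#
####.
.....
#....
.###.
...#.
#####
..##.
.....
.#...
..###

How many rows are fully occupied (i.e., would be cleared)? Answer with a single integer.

Answer: 1

Derivation:
Check each row:
  row 0: 1 empty cell -> not full
  row 1: 1 empty cell -> not full
  row 2: 5 empty cells -> not full
  row 3: 4 empty cells -> not full
  row 4: 2 empty cells -> not full
  row 5: 4 empty cells -> not full
  row 6: 0 empty cells -> FULL (clear)
  row 7: 3 empty cells -> not full
  row 8: 5 empty cells -> not full
  row 9: 4 empty cells -> not full
  row 10: 2 empty cells -> not full
Total rows cleared: 1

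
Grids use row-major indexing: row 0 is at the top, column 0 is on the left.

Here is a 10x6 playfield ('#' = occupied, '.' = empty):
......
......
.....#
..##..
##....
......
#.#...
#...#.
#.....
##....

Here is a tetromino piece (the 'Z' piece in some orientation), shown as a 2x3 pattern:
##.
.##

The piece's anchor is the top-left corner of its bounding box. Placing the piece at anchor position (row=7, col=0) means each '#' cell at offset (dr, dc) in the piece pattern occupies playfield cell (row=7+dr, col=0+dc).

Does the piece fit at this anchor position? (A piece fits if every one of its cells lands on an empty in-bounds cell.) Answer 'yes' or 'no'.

Answer: no

Derivation:
Check each piece cell at anchor (7, 0):
  offset (0,0) -> (7,0): occupied ('#') -> FAIL
  offset (0,1) -> (7,1): empty -> OK
  offset (1,1) -> (8,1): empty -> OK
  offset (1,2) -> (8,2): empty -> OK
All cells valid: no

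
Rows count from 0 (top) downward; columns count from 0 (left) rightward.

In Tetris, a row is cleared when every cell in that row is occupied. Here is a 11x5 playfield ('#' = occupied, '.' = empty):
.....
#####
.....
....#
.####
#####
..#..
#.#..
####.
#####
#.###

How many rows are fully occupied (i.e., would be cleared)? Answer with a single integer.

Answer: 3

Derivation:
Check each row:
  row 0: 5 empty cells -> not full
  row 1: 0 empty cells -> FULL (clear)
  row 2: 5 empty cells -> not full
  row 3: 4 empty cells -> not full
  row 4: 1 empty cell -> not full
  row 5: 0 empty cells -> FULL (clear)
  row 6: 4 empty cells -> not full
  row 7: 3 empty cells -> not full
  row 8: 1 empty cell -> not full
  row 9: 0 empty cells -> FULL (clear)
  row 10: 1 empty cell -> not full
Total rows cleared: 3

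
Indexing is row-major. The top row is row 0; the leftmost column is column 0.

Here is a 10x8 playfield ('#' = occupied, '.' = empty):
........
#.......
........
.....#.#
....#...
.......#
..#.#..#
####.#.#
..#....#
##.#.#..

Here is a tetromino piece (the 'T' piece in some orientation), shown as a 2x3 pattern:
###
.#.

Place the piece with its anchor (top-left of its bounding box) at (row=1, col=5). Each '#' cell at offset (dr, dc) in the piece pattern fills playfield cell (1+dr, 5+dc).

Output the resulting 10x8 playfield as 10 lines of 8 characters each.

Fill (1+0,5+0) = (1,5)
Fill (1+0,5+1) = (1,6)
Fill (1+0,5+2) = (1,7)
Fill (1+1,5+1) = (2,6)

Answer: ........
#....###
......#.
.....#.#
....#...
.......#
..#.#..#
####.#.#
..#....#
##.#.#..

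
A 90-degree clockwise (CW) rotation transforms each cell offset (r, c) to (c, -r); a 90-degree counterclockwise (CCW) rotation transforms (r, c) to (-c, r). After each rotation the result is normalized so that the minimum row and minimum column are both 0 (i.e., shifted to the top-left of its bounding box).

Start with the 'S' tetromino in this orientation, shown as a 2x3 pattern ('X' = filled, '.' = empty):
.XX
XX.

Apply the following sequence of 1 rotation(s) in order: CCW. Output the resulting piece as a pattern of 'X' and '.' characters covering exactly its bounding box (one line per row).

Answer: X.
XX
.X

Derivation:
Start:
.XX
XX.
After rotation 1 (CCW):
X.
XX
.X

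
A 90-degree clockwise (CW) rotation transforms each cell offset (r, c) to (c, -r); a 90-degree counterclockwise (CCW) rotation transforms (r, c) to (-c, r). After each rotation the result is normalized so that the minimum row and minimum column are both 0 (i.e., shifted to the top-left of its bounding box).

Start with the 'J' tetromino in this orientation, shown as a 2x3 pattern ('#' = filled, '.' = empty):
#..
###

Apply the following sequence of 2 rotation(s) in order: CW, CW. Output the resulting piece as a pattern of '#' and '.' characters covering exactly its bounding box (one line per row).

Start:
#..
###
After rotation 1 (CW):
##
#.
#.
After rotation 2 (CW):
###
..#

Answer: ###
..#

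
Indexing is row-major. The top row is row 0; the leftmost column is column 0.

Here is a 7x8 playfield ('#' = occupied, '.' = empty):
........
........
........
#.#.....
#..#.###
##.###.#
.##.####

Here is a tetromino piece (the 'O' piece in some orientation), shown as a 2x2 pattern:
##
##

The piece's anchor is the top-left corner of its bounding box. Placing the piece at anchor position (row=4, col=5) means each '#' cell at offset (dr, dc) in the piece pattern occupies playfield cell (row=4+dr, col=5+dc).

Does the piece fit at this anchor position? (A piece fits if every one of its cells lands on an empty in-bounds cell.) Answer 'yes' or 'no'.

Answer: no

Derivation:
Check each piece cell at anchor (4, 5):
  offset (0,0) -> (4,5): occupied ('#') -> FAIL
  offset (0,1) -> (4,6): occupied ('#') -> FAIL
  offset (1,0) -> (5,5): occupied ('#') -> FAIL
  offset (1,1) -> (5,6): empty -> OK
All cells valid: no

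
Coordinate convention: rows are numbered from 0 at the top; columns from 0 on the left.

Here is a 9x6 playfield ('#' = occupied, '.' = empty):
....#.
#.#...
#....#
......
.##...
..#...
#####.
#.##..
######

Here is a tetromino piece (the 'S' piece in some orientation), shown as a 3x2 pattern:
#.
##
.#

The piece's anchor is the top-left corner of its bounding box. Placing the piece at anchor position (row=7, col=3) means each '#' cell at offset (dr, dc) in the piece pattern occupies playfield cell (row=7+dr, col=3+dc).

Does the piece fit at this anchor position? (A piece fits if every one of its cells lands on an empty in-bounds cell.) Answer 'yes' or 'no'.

Answer: no

Derivation:
Check each piece cell at anchor (7, 3):
  offset (0,0) -> (7,3): occupied ('#') -> FAIL
  offset (1,0) -> (8,3): occupied ('#') -> FAIL
  offset (1,1) -> (8,4): occupied ('#') -> FAIL
  offset (2,1) -> (9,4): out of bounds -> FAIL
All cells valid: no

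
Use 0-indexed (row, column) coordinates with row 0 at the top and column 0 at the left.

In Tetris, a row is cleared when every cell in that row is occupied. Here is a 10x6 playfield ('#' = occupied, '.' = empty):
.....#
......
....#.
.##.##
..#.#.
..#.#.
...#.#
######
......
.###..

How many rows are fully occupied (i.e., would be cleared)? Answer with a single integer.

Check each row:
  row 0: 5 empty cells -> not full
  row 1: 6 empty cells -> not full
  row 2: 5 empty cells -> not full
  row 3: 2 empty cells -> not full
  row 4: 4 empty cells -> not full
  row 5: 4 empty cells -> not full
  row 6: 4 empty cells -> not full
  row 7: 0 empty cells -> FULL (clear)
  row 8: 6 empty cells -> not full
  row 9: 3 empty cells -> not full
Total rows cleared: 1

Answer: 1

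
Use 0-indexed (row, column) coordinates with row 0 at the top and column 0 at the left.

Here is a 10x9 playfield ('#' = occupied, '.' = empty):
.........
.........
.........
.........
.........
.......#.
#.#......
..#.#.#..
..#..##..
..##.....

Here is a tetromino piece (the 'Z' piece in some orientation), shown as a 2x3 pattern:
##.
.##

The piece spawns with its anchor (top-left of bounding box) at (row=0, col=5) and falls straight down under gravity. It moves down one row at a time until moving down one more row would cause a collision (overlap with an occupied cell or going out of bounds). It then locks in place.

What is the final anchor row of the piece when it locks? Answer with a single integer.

Spawn at (row=0, col=5). Try each row:
  row 0: fits
  row 1: fits
  row 2: fits
  row 3: fits
  row 4: blocked -> lock at row 3

Answer: 3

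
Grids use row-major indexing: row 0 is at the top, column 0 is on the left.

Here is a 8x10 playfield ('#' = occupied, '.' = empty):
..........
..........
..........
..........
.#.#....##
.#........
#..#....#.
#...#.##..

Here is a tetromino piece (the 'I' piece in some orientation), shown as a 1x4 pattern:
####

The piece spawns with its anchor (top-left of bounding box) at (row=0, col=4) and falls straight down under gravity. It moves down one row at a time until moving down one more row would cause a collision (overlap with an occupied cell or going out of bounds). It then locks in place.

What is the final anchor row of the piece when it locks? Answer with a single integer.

Answer: 6

Derivation:
Spawn at (row=0, col=4). Try each row:
  row 0: fits
  row 1: fits
  row 2: fits
  row 3: fits
  row 4: fits
  row 5: fits
  row 6: fits
  row 7: blocked -> lock at row 6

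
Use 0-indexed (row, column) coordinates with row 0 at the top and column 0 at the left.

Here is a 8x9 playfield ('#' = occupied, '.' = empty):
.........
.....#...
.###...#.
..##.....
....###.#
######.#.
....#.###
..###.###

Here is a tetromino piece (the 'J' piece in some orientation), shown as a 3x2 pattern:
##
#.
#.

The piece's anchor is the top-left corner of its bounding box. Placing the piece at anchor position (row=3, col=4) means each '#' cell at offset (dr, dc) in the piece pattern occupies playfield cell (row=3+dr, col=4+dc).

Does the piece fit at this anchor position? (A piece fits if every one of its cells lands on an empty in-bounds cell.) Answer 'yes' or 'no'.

Check each piece cell at anchor (3, 4):
  offset (0,0) -> (3,4): empty -> OK
  offset (0,1) -> (3,5): empty -> OK
  offset (1,0) -> (4,4): occupied ('#') -> FAIL
  offset (2,0) -> (5,4): occupied ('#') -> FAIL
All cells valid: no

Answer: no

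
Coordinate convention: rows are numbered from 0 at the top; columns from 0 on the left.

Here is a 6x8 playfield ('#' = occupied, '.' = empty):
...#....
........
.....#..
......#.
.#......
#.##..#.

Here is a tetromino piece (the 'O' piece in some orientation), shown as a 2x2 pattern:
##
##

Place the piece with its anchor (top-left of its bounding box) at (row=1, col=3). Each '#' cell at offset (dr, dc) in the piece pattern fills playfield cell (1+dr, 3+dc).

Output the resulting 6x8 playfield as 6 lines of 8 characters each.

Answer: ...#....
...##...
...###..
......#.
.#......
#.##..#.

Derivation:
Fill (1+0,3+0) = (1,3)
Fill (1+0,3+1) = (1,4)
Fill (1+1,3+0) = (2,3)
Fill (1+1,3+1) = (2,4)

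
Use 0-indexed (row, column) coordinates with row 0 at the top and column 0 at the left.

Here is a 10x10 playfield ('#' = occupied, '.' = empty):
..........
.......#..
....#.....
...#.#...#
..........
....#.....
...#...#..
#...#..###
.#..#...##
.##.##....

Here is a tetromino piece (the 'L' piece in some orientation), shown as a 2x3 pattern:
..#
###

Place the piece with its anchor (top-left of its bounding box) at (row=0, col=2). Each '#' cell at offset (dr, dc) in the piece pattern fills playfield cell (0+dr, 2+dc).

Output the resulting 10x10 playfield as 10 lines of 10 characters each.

Answer: ....#.....
..###..#..
....#.....
...#.#...#
..........
....#.....
...#...#..
#...#..###
.#..#...##
.##.##....

Derivation:
Fill (0+0,2+2) = (0,4)
Fill (0+1,2+0) = (1,2)
Fill (0+1,2+1) = (1,3)
Fill (0+1,2+2) = (1,4)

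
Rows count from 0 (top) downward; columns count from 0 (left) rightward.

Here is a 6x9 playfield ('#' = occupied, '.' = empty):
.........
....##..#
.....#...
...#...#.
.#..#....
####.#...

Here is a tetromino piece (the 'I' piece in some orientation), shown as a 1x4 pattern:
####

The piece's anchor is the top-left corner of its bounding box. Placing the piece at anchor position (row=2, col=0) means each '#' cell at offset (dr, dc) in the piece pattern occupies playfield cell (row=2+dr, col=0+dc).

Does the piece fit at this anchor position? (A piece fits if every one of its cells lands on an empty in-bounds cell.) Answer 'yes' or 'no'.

Answer: yes

Derivation:
Check each piece cell at anchor (2, 0):
  offset (0,0) -> (2,0): empty -> OK
  offset (0,1) -> (2,1): empty -> OK
  offset (0,2) -> (2,2): empty -> OK
  offset (0,3) -> (2,3): empty -> OK
All cells valid: yes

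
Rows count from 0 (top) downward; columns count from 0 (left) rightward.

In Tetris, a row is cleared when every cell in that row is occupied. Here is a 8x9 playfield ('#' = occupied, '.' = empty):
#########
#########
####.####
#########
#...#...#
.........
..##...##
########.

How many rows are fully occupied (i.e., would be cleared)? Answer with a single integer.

Check each row:
  row 0: 0 empty cells -> FULL (clear)
  row 1: 0 empty cells -> FULL (clear)
  row 2: 1 empty cell -> not full
  row 3: 0 empty cells -> FULL (clear)
  row 4: 6 empty cells -> not full
  row 5: 9 empty cells -> not full
  row 6: 5 empty cells -> not full
  row 7: 1 empty cell -> not full
Total rows cleared: 3

Answer: 3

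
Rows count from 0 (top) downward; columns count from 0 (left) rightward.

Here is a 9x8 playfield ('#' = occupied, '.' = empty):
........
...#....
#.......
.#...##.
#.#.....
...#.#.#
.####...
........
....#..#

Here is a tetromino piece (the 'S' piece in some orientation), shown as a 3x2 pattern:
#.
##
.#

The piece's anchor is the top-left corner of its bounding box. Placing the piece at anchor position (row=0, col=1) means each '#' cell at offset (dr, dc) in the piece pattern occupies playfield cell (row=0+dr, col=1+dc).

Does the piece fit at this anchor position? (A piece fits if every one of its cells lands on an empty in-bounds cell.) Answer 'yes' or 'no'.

Answer: yes

Derivation:
Check each piece cell at anchor (0, 1):
  offset (0,0) -> (0,1): empty -> OK
  offset (1,0) -> (1,1): empty -> OK
  offset (1,1) -> (1,2): empty -> OK
  offset (2,1) -> (2,2): empty -> OK
All cells valid: yes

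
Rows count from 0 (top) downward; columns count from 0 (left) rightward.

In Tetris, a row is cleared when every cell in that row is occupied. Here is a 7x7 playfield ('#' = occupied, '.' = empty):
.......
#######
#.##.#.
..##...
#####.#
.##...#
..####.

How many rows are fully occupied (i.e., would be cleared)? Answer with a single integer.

Check each row:
  row 0: 7 empty cells -> not full
  row 1: 0 empty cells -> FULL (clear)
  row 2: 3 empty cells -> not full
  row 3: 5 empty cells -> not full
  row 4: 1 empty cell -> not full
  row 5: 4 empty cells -> not full
  row 6: 3 empty cells -> not full
Total rows cleared: 1

Answer: 1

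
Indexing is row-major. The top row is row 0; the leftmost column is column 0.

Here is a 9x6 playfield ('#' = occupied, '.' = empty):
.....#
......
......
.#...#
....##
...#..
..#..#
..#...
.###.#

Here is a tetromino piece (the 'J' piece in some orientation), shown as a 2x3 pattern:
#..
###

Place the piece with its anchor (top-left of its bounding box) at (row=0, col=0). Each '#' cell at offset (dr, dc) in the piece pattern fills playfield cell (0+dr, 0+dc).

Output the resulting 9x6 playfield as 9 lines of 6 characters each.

Fill (0+0,0+0) = (0,0)
Fill (0+1,0+0) = (1,0)
Fill (0+1,0+1) = (1,1)
Fill (0+1,0+2) = (1,2)

Answer: #....#
###...
......
.#...#
....##
...#..
..#..#
..#...
.###.#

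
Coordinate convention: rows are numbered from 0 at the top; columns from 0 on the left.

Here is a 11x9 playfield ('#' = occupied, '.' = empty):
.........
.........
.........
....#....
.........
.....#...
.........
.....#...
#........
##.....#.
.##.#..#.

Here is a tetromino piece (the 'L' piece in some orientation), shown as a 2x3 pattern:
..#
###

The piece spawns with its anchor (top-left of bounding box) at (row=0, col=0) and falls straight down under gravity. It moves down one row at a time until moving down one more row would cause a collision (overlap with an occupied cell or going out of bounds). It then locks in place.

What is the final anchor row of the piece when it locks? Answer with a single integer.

Spawn at (row=0, col=0). Try each row:
  row 0: fits
  row 1: fits
  row 2: fits
  row 3: fits
  row 4: fits
  row 5: fits
  row 6: fits
  row 7: blocked -> lock at row 6

Answer: 6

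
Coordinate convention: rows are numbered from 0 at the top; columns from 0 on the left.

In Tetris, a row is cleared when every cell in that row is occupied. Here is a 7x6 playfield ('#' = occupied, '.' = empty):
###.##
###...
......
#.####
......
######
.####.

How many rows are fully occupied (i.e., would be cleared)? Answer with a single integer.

Answer: 1

Derivation:
Check each row:
  row 0: 1 empty cell -> not full
  row 1: 3 empty cells -> not full
  row 2: 6 empty cells -> not full
  row 3: 1 empty cell -> not full
  row 4: 6 empty cells -> not full
  row 5: 0 empty cells -> FULL (clear)
  row 6: 2 empty cells -> not full
Total rows cleared: 1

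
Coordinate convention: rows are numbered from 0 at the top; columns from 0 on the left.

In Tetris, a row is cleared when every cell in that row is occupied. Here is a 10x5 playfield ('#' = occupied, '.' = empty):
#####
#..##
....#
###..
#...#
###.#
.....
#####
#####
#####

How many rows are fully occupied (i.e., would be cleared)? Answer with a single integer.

Answer: 4

Derivation:
Check each row:
  row 0: 0 empty cells -> FULL (clear)
  row 1: 2 empty cells -> not full
  row 2: 4 empty cells -> not full
  row 3: 2 empty cells -> not full
  row 4: 3 empty cells -> not full
  row 5: 1 empty cell -> not full
  row 6: 5 empty cells -> not full
  row 7: 0 empty cells -> FULL (clear)
  row 8: 0 empty cells -> FULL (clear)
  row 9: 0 empty cells -> FULL (clear)
Total rows cleared: 4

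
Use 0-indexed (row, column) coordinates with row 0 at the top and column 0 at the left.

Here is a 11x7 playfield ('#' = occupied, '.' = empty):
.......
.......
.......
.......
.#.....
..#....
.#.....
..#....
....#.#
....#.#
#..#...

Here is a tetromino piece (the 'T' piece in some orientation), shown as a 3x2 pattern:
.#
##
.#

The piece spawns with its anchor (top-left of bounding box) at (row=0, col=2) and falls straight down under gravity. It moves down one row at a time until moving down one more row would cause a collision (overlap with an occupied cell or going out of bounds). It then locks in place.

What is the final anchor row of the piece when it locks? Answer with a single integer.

Answer: 3

Derivation:
Spawn at (row=0, col=2). Try each row:
  row 0: fits
  row 1: fits
  row 2: fits
  row 3: fits
  row 4: blocked -> lock at row 3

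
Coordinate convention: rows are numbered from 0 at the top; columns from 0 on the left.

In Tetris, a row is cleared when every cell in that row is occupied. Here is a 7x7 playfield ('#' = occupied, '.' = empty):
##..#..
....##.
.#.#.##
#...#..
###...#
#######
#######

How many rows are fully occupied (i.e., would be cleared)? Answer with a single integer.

Answer: 2

Derivation:
Check each row:
  row 0: 4 empty cells -> not full
  row 1: 5 empty cells -> not full
  row 2: 3 empty cells -> not full
  row 3: 5 empty cells -> not full
  row 4: 3 empty cells -> not full
  row 5: 0 empty cells -> FULL (clear)
  row 6: 0 empty cells -> FULL (clear)
Total rows cleared: 2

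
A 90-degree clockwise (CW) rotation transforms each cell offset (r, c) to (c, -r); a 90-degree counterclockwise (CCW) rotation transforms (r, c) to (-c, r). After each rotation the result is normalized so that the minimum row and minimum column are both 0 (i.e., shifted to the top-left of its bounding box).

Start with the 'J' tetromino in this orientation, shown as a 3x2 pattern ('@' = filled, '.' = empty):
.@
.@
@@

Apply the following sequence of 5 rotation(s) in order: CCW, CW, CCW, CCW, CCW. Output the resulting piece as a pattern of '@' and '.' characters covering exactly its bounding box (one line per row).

Start:
.@
.@
@@
After rotation 1 (CCW):
@@@
..@
After rotation 2 (CW):
.@
.@
@@
After rotation 3 (CCW):
@@@
..@
After rotation 4 (CCW):
@@
@.
@.
After rotation 5 (CCW):
@..
@@@

Answer: @..
@@@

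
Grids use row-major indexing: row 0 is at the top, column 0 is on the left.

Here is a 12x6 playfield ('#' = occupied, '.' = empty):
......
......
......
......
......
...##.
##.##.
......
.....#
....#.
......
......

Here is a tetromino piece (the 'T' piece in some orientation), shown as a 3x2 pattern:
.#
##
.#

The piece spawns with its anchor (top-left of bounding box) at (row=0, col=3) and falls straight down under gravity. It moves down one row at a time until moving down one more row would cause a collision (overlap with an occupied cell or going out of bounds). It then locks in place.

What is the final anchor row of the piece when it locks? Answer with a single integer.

Spawn at (row=0, col=3). Try each row:
  row 0: fits
  row 1: fits
  row 2: fits
  row 3: blocked -> lock at row 2

Answer: 2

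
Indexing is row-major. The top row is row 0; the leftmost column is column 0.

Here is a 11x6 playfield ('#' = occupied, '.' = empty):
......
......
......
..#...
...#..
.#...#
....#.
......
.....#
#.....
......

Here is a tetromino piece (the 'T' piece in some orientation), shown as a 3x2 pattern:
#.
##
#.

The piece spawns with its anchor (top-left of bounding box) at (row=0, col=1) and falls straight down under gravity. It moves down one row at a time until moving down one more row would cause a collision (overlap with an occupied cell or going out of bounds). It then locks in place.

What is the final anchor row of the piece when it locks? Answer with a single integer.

Spawn at (row=0, col=1). Try each row:
  row 0: fits
  row 1: fits
  row 2: blocked -> lock at row 1

Answer: 1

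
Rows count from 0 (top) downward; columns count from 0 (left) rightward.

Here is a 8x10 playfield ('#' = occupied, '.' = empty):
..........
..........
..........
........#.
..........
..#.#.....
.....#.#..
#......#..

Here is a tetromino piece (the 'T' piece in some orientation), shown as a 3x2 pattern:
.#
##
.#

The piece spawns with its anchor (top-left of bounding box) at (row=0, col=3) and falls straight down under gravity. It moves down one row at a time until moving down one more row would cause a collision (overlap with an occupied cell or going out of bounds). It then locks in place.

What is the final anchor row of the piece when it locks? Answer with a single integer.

Spawn at (row=0, col=3). Try each row:
  row 0: fits
  row 1: fits
  row 2: fits
  row 3: blocked -> lock at row 2

Answer: 2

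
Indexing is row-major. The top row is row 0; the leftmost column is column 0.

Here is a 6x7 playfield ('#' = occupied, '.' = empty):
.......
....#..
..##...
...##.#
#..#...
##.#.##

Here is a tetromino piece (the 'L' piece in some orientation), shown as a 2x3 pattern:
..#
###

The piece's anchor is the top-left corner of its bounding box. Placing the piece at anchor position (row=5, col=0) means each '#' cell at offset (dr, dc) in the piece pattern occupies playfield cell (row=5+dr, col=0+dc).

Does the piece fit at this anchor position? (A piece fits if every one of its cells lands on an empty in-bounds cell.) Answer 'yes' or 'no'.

Check each piece cell at anchor (5, 0):
  offset (0,2) -> (5,2): empty -> OK
  offset (1,0) -> (6,0): out of bounds -> FAIL
  offset (1,1) -> (6,1): out of bounds -> FAIL
  offset (1,2) -> (6,2): out of bounds -> FAIL
All cells valid: no

Answer: no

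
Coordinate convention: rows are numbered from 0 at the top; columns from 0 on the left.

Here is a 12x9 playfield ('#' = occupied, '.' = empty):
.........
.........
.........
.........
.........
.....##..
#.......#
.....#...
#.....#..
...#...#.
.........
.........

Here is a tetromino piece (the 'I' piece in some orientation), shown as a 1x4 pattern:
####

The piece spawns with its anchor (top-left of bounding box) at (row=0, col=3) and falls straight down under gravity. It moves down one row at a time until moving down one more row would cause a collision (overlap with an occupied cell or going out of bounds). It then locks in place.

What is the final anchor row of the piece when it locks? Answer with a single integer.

Spawn at (row=0, col=3). Try each row:
  row 0: fits
  row 1: fits
  row 2: fits
  row 3: fits
  row 4: fits
  row 5: blocked -> lock at row 4

Answer: 4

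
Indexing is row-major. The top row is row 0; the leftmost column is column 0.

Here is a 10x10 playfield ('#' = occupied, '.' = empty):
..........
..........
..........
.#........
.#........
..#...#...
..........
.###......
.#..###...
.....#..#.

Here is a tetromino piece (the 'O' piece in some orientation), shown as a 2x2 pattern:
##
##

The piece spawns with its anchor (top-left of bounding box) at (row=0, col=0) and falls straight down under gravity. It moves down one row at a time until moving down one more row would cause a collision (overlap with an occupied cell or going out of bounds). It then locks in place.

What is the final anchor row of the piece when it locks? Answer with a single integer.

Answer: 1

Derivation:
Spawn at (row=0, col=0). Try each row:
  row 0: fits
  row 1: fits
  row 2: blocked -> lock at row 1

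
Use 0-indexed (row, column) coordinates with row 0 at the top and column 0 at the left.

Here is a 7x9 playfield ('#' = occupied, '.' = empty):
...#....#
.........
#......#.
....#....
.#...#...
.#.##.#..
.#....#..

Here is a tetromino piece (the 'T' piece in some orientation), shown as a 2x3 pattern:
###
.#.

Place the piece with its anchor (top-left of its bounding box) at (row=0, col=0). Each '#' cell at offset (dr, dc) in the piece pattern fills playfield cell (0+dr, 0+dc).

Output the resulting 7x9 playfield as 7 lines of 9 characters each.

Answer: ####....#
.#.......
#......#.
....#....
.#...#...
.#.##.#..
.#....#..

Derivation:
Fill (0+0,0+0) = (0,0)
Fill (0+0,0+1) = (0,1)
Fill (0+0,0+2) = (0,2)
Fill (0+1,0+1) = (1,1)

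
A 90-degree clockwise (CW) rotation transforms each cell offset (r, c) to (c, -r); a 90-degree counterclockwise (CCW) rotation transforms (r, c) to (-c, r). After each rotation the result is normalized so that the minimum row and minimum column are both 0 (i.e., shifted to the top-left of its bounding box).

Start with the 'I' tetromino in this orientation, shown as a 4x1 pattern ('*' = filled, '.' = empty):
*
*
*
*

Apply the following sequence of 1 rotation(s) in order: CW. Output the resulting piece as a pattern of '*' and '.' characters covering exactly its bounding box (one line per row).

Start:
*
*
*
*
After rotation 1 (CW):
****

Answer: ****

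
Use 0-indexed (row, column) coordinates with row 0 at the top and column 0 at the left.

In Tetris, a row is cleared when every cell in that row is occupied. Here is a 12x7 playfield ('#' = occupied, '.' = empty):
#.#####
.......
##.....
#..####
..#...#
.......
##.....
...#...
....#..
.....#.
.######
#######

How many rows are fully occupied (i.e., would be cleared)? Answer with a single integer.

Check each row:
  row 0: 1 empty cell -> not full
  row 1: 7 empty cells -> not full
  row 2: 5 empty cells -> not full
  row 3: 2 empty cells -> not full
  row 4: 5 empty cells -> not full
  row 5: 7 empty cells -> not full
  row 6: 5 empty cells -> not full
  row 7: 6 empty cells -> not full
  row 8: 6 empty cells -> not full
  row 9: 6 empty cells -> not full
  row 10: 1 empty cell -> not full
  row 11: 0 empty cells -> FULL (clear)
Total rows cleared: 1

Answer: 1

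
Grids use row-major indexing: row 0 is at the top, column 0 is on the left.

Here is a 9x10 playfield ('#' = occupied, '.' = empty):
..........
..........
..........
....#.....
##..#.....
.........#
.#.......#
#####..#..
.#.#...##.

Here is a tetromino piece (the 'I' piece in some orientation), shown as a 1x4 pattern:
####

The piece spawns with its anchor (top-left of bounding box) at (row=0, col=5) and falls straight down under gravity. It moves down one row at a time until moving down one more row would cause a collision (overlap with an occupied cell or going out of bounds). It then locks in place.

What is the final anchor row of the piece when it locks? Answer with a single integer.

Answer: 6

Derivation:
Spawn at (row=0, col=5). Try each row:
  row 0: fits
  row 1: fits
  row 2: fits
  row 3: fits
  row 4: fits
  row 5: fits
  row 6: fits
  row 7: blocked -> lock at row 6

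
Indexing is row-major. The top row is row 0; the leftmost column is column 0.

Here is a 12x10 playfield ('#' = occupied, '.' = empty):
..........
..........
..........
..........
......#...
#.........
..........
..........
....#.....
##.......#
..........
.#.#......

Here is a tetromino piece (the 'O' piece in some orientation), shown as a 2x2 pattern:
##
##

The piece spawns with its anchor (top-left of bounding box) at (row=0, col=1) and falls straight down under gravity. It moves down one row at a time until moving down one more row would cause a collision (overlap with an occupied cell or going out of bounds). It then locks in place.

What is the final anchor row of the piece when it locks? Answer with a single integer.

Answer: 7

Derivation:
Spawn at (row=0, col=1). Try each row:
  row 0: fits
  row 1: fits
  row 2: fits
  row 3: fits
  row 4: fits
  row 5: fits
  row 6: fits
  row 7: fits
  row 8: blocked -> lock at row 7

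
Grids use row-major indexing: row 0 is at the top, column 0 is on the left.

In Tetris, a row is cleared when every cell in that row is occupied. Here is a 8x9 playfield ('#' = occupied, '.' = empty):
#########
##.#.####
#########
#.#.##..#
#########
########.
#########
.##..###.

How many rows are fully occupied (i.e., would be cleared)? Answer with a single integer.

Answer: 4

Derivation:
Check each row:
  row 0: 0 empty cells -> FULL (clear)
  row 1: 2 empty cells -> not full
  row 2: 0 empty cells -> FULL (clear)
  row 3: 4 empty cells -> not full
  row 4: 0 empty cells -> FULL (clear)
  row 5: 1 empty cell -> not full
  row 6: 0 empty cells -> FULL (clear)
  row 7: 4 empty cells -> not full
Total rows cleared: 4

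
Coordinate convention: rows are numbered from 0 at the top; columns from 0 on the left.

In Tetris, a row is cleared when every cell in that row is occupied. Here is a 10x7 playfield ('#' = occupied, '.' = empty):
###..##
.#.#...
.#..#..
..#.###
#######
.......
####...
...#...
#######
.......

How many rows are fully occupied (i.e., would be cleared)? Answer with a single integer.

Answer: 2

Derivation:
Check each row:
  row 0: 2 empty cells -> not full
  row 1: 5 empty cells -> not full
  row 2: 5 empty cells -> not full
  row 3: 3 empty cells -> not full
  row 4: 0 empty cells -> FULL (clear)
  row 5: 7 empty cells -> not full
  row 6: 3 empty cells -> not full
  row 7: 6 empty cells -> not full
  row 8: 0 empty cells -> FULL (clear)
  row 9: 7 empty cells -> not full
Total rows cleared: 2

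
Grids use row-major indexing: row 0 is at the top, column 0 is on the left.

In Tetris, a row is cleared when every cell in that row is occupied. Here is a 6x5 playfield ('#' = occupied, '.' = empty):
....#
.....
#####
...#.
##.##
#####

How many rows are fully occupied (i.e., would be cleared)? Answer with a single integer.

Answer: 2

Derivation:
Check each row:
  row 0: 4 empty cells -> not full
  row 1: 5 empty cells -> not full
  row 2: 0 empty cells -> FULL (clear)
  row 3: 4 empty cells -> not full
  row 4: 1 empty cell -> not full
  row 5: 0 empty cells -> FULL (clear)
Total rows cleared: 2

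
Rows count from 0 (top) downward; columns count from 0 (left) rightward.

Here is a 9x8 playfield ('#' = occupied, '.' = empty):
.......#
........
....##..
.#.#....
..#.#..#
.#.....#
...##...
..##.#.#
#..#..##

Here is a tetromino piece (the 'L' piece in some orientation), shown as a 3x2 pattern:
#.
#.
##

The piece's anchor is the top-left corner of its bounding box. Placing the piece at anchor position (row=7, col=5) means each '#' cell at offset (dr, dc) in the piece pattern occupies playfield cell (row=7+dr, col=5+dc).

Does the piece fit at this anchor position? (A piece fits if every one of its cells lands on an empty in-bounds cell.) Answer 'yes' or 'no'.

Check each piece cell at anchor (7, 5):
  offset (0,0) -> (7,5): occupied ('#') -> FAIL
  offset (1,0) -> (8,5): empty -> OK
  offset (2,0) -> (9,5): out of bounds -> FAIL
  offset (2,1) -> (9,6): out of bounds -> FAIL
All cells valid: no

Answer: no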